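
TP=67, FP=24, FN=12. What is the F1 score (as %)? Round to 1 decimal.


Precision = TP / (TP + FP) = 67 / 91 = 0.7363
Recall = TP / (TP + FN) = 67 / 79 = 0.8481
F1 = 2 * P * R / (P + R)
= 2 * 0.7363 * 0.8481 / (0.7363 + 0.8481)
= 1.2489 / 1.5844
= 0.7882
As percentage: 78.8%

78.8


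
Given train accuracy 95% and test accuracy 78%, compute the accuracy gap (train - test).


Gap = train_accuracy - test_accuracy
= 95 - 78
= 17%
This gap suggests the model is overfitting.

17


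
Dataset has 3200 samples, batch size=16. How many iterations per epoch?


Iterations per epoch = dataset_size / batch_size
= 3200 / 16
= 200

200


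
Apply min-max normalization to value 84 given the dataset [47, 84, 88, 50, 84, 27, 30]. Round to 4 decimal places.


Min = 27, Max = 88
Range = 88 - 27 = 61
Scaled = (x - min) / (max - min)
= (84 - 27) / 61
= 57 / 61
= 0.9344

0.9344


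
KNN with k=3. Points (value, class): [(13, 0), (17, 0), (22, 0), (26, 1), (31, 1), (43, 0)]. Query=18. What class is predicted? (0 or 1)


Distances from query 18:
Point 17 (class 0): distance = 1
Point 22 (class 0): distance = 4
Point 13 (class 0): distance = 5
K=3 nearest neighbors: classes = [0, 0, 0]
Votes for class 1: 0 / 3
Majority vote => class 0

0


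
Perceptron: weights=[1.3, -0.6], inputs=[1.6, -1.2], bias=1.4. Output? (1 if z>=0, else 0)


z = w . x + b
= 1.3*1.6 + -0.6*-1.2 + 1.4
= 2.08 + 0.72 + 1.4
= 2.8 + 1.4
= 4.2
Since z = 4.2 >= 0, output = 1

1


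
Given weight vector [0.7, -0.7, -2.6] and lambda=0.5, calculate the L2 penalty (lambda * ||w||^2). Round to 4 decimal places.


Squaring each weight:
0.7^2 = 0.49
(-0.7)^2 = 0.49
(-2.6)^2 = 6.76
Sum of squares = 7.74
Penalty = 0.5 * 7.74 = 3.8700

3.8700


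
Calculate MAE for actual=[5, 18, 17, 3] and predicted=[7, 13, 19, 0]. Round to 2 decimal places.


Absolute errors: [2, 5, 2, 3]
Sum of absolute errors = 12
MAE = 12 / 4 = 3.00

3.00


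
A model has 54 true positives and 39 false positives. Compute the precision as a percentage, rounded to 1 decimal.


Precision = TP / (TP + FP) * 100
= 54 / (54 + 39)
= 54 / 93
= 0.5806
= 58.1%

58.1


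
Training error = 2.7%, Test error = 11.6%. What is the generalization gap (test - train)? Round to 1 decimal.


Generalization gap = test_error - train_error
= 11.6 - 2.7
= 8.9%
A moderate gap.

8.9


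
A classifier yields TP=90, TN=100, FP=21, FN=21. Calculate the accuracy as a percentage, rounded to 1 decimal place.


Accuracy = (TP + TN) / (TP + TN + FP + FN) * 100
= (90 + 100) / (90 + 100 + 21 + 21)
= 190 / 232
= 0.819
= 81.9%

81.9


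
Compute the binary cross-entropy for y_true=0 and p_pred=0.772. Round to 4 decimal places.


For y=0: Loss = -log(1-p)
= -log(1 - 0.772)
= -log(0.228)
= -(-1.4784)
= 1.4784

1.4784


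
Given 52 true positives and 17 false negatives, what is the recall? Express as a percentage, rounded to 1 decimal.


Recall = TP / (TP + FN) * 100
= 52 / (52 + 17)
= 52 / 69
= 0.7536
= 75.4%

75.4


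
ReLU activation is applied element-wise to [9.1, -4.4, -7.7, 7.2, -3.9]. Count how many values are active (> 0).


ReLU(x) = max(0, x) for each element:
ReLU(9.1) = 9.1
ReLU(-4.4) = 0
ReLU(-7.7) = 0
ReLU(7.2) = 7.2
ReLU(-3.9) = 0
Active neurons (>0): 2

2


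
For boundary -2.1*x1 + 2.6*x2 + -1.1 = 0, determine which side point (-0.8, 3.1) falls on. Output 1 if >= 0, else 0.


Compute -2.1 * -0.8 + 2.6 * 3.1 + -1.1
= 1.68 + 8.06 + -1.1
= 8.64
Since 8.64 >= 0, the point is on the positive side.

1


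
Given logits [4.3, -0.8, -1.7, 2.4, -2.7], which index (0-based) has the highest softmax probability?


Softmax is a monotonic transformation, so it preserves the argmax.
We need to find the index of the maximum logit.
Index 0: 4.3
Index 1: -0.8
Index 2: -1.7
Index 3: 2.4
Index 4: -2.7
Maximum logit = 4.3 at index 0

0


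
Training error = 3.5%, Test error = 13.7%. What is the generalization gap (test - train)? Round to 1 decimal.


Generalization gap = test_error - train_error
= 13.7 - 3.5
= 10.2%
A large gap suggests overfitting.

10.2


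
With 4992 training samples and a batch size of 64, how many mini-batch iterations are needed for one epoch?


Iterations per epoch = dataset_size / batch_size
= 4992 / 64
= 78

78


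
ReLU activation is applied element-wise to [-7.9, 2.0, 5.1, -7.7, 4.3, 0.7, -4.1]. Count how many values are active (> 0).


ReLU(x) = max(0, x) for each element:
ReLU(-7.9) = 0
ReLU(2.0) = 2.0
ReLU(5.1) = 5.1
ReLU(-7.7) = 0
ReLU(4.3) = 4.3
ReLU(0.7) = 0.7
ReLU(-4.1) = 0
Active neurons (>0): 4

4


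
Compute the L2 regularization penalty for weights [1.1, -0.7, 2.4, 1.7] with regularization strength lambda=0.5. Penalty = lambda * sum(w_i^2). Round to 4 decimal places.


Squaring each weight:
1.1^2 = 1.21
(-0.7)^2 = 0.49
2.4^2 = 5.76
1.7^2 = 2.89
Sum of squares = 10.35
Penalty = 0.5 * 10.35 = 5.1750

5.1750


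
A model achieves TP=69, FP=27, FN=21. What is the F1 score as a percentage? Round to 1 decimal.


Precision = TP / (TP + FP) = 69 / 96 = 0.7188
Recall = TP / (TP + FN) = 69 / 90 = 0.7667
F1 = 2 * P * R / (P + R)
= 2 * 0.7188 * 0.7667 / (0.7188 + 0.7667)
= 1.1021 / 1.4854
= 0.7419
As percentage: 74.2%

74.2


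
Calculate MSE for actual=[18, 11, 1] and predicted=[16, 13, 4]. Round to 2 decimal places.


Differences: [2, -2, -3]
Squared errors: [4, 4, 9]
Sum of squared errors = 17
MSE = 17 / 3 = 5.67

5.67


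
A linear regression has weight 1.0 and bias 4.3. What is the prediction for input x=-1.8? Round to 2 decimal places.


y = 1.0 * -1.8 + (4.3)
= -1.8 + (4.3)
= 2.50

2.50


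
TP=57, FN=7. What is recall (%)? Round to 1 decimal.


Recall = TP / (TP + FN) * 100
= 57 / (57 + 7)
= 57 / 64
= 0.8906
= 89.1%

89.1


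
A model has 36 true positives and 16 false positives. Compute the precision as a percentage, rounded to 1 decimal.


Precision = TP / (TP + FP) * 100
= 36 / (36 + 16)
= 36 / 52
= 0.6923
= 69.2%

69.2


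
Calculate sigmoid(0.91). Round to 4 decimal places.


sigmoid(z) = 1 / (1 + exp(-z))
exp(-(0.91)) = exp(-0.91) = 0.4025
1 + 0.4025 = 1.4025
1 / 1.4025 = 0.7130

0.7130


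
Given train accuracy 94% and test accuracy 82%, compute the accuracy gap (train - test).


Gap = train_accuracy - test_accuracy
= 94 - 82
= 12%
This gap suggests the model is overfitting.

12


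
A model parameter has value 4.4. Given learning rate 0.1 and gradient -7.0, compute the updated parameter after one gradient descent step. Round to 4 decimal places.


w_new = w_old - lr * gradient
= 4.4 - 0.1 * -7.0
= 4.4 - (-0.7)
= 5.1000

5.1000


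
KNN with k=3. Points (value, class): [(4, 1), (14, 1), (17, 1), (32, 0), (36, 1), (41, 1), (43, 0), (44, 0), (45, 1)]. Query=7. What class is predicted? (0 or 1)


Distances from query 7:
Point 4 (class 1): distance = 3
Point 14 (class 1): distance = 7
Point 17 (class 1): distance = 10
K=3 nearest neighbors: classes = [1, 1, 1]
Votes for class 1: 3 / 3
Majority vote => class 1

1


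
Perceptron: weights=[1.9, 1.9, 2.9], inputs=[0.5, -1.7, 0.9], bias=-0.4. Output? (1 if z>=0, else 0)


z = w . x + b
= 1.9*0.5 + 1.9*-1.7 + 2.9*0.9 + -0.4
= 0.95 + -3.23 + 2.61 + -0.4
= 0.33 + -0.4
= -0.07
Since z = -0.07 < 0, output = 0

0


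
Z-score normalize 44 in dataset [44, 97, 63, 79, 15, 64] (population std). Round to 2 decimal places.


Mean = (44 + 97 + 63 + 79 + 15 + 64) / 6 = 60.3333
Variance = sum((x_i - mean)^2) / n = 672.5556
Std = sqrt(672.5556) = 25.9337
Z = (x - mean) / std
= (44 - 60.3333) / 25.9337
= -16.3333 / 25.9337
= -0.63

-0.63


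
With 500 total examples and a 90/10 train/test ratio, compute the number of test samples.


Train samples = 500 * 90% = 450
Test samples = 500 - 450
= 50

50


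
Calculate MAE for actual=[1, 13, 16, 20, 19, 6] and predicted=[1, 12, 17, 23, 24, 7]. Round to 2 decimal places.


Absolute errors: [0, 1, 1, 3, 5, 1]
Sum of absolute errors = 11
MAE = 11 / 6 = 1.83

1.83


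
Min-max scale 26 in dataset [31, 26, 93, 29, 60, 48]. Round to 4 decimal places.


Min = 26, Max = 93
Range = 93 - 26 = 67
Scaled = (x - min) / (max - min)
= (26 - 26) / 67
= 0 / 67
= 0.0000

0.0000


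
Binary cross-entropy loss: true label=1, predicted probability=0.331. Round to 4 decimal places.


For y=1: Loss = -log(p)
= -log(0.331)
= -(-1.1056)
= 1.1056

1.1056


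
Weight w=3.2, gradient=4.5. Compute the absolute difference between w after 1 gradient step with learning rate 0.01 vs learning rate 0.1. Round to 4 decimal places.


With lr=0.01: w_new = 3.2 - 0.01 * 4.5 = 3.155
With lr=0.1: w_new = 3.2 - 0.1 * 4.5 = 2.75
Absolute difference = |3.155 - 2.75|
= 0.4050

0.4050


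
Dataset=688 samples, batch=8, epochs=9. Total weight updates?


Iterations per epoch = 688 / 8 = 86
Total updates = iterations_per_epoch * epochs
= 86 * 9
= 774

774


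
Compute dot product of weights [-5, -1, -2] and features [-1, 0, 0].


Element-wise products:
-5 * -1 = 5
-1 * 0 = 0
-2 * 0 = 0
Sum = 5 + 0 + 0
= 5

5


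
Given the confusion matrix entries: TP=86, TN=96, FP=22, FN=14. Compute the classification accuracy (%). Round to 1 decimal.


Accuracy = (TP + TN) / (TP + TN + FP + FN) * 100
= (86 + 96) / (86 + 96 + 22 + 14)
= 182 / 218
= 0.8349
= 83.5%

83.5


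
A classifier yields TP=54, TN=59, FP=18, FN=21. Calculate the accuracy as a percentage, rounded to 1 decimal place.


Accuracy = (TP + TN) / (TP + TN + FP + FN) * 100
= (54 + 59) / (54 + 59 + 18 + 21)
= 113 / 152
= 0.7434
= 74.3%

74.3


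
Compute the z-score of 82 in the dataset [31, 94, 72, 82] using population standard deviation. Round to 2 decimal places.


Mean = (31 + 94 + 72 + 82) / 4 = 69.75
Variance = sum((x_i - mean)^2) / n = 561.1875
Std = sqrt(561.1875) = 23.6894
Z = (x - mean) / std
= (82 - 69.75) / 23.6894
= 12.25 / 23.6894
= 0.52

0.52


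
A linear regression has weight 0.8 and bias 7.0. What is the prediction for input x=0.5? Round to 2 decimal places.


y = 0.8 * 0.5 + (7.0)
= 0.4 + (7.0)
= 7.40

7.40


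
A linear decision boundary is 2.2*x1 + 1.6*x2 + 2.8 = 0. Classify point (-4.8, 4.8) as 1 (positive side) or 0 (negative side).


Compute 2.2 * -4.8 + 1.6 * 4.8 + 2.8
= -10.56 + 7.68 + 2.8
= -0.08
Since -0.08 < 0, the point is on the negative side.

0


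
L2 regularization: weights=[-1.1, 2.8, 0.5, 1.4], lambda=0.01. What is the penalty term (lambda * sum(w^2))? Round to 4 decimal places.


Squaring each weight:
(-1.1)^2 = 1.21
2.8^2 = 7.84
0.5^2 = 0.25
1.4^2 = 1.96
Sum of squares = 11.26
Penalty = 0.01 * 11.26 = 0.1126

0.1126


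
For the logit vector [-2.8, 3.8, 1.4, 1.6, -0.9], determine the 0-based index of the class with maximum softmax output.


Softmax is a monotonic transformation, so it preserves the argmax.
We need to find the index of the maximum logit.
Index 0: -2.8
Index 1: 3.8
Index 2: 1.4
Index 3: 1.6
Index 4: -0.9
Maximum logit = 3.8 at index 1

1


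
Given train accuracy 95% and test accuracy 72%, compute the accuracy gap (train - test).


Gap = train_accuracy - test_accuracy
= 95 - 72
= 23%
This large gap strongly indicates overfitting.

23


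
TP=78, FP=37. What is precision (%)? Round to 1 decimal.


Precision = TP / (TP + FP) * 100
= 78 / (78 + 37)
= 78 / 115
= 0.6783
= 67.8%

67.8


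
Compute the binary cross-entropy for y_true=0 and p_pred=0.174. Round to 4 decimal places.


For y=0: Loss = -log(1-p)
= -log(1 - 0.174)
= -log(0.826)
= -(-0.1912)
= 0.1912

0.1912


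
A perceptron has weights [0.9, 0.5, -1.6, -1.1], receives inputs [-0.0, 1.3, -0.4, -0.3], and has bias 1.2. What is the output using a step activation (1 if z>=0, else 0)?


z = w . x + b
= 0.9*-0.0 + 0.5*1.3 + -1.6*-0.4 + -1.1*-0.3 + 1.2
= -0.0 + 0.65 + 0.64 + 0.33 + 1.2
= 1.62 + 1.2
= 2.82
Since z = 2.82 >= 0, output = 1

1


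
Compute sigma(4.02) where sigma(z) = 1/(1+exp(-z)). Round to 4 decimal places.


sigmoid(z) = 1 / (1 + exp(-z))
exp(-(4.02)) = exp(-4.02) = 0.018
1 + 0.018 = 1.018
1 / 1.018 = 0.9824

0.9824


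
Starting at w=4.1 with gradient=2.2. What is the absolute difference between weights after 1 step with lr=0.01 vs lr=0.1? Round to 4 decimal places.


With lr=0.01: w_new = 4.1 - 0.01 * 2.2 = 4.078
With lr=0.1: w_new = 4.1 - 0.1 * 2.2 = 3.88
Absolute difference = |4.078 - 3.88|
= 0.1980

0.1980


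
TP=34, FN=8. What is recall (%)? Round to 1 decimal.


Recall = TP / (TP + FN) * 100
= 34 / (34 + 8)
= 34 / 42
= 0.8095
= 81.0%

81.0


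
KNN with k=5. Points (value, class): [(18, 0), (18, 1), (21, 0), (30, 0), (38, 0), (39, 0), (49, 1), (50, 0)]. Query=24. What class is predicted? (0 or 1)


Distances from query 24:
Point 21 (class 0): distance = 3
Point 18 (class 0): distance = 6
Point 30 (class 0): distance = 6
Point 18 (class 1): distance = 6
Point 38 (class 0): distance = 14
K=5 nearest neighbors: classes = [0, 0, 0, 1, 0]
Votes for class 1: 1 / 5
Majority vote => class 0

0


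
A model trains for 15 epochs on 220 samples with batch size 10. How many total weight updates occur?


Iterations per epoch = 220 / 10 = 22
Total updates = iterations_per_epoch * epochs
= 22 * 15
= 330

330


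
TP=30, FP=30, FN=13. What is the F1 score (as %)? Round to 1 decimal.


Precision = TP / (TP + FP) = 30 / 60 = 0.5
Recall = TP / (TP + FN) = 30 / 43 = 0.6977
F1 = 2 * P * R / (P + R)
= 2 * 0.5 * 0.6977 / (0.5 + 0.6977)
= 0.6977 / 1.1977
= 0.5825
As percentage: 58.3%

58.3


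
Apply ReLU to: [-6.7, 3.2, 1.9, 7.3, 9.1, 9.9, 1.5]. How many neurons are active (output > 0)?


ReLU(x) = max(0, x) for each element:
ReLU(-6.7) = 0
ReLU(3.2) = 3.2
ReLU(1.9) = 1.9
ReLU(7.3) = 7.3
ReLU(9.1) = 9.1
ReLU(9.9) = 9.9
ReLU(1.5) = 1.5
Active neurons (>0): 6

6


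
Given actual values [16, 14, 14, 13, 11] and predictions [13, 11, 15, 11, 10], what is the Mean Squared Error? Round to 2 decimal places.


Differences: [3, 3, -1, 2, 1]
Squared errors: [9, 9, 1, 4, 1]
Sum of squared errors = 24
MSE = 24 / 5 = 4.80

4.80


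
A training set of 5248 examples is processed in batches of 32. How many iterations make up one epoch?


Iterations per epoch = dataset_size / batch_size
= 5248 / 32
= 164

164


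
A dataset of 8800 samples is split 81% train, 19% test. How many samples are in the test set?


Train samples = 8800 * 81% = 7128
Test samples = 8800 - 7128
= 1672

1672


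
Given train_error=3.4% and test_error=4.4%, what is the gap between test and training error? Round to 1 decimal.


Generalization gap = test_error - train_error
= 4.4 - 3.4
= 1.0%
A small gap suggests good generalization.

1.0


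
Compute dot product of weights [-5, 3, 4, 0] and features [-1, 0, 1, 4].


Element-wise products:
-5 * -1 = 5
3 * 0 = 0
4 * 1 = 4
0 * 4 = 0
Sum = 5 + 0 + 4 + 0
= 9

9


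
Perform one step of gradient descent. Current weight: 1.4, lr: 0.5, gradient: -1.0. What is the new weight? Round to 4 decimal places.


w_new = w_old - lr * gradient
= 1.4 - 0.5 * -1.0
= 1.4 - (-0.5)
= 1.9000

1.9000


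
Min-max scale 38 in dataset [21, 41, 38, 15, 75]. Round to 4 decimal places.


Min = 15, Max = 75
Range = 75 - 15 = 60
Scaled = (x - min) / (max - min)
= (38 - 15) / 60
= 23 / 60
= 0.3833

0.3833


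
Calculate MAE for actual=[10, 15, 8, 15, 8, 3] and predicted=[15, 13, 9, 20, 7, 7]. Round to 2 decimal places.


Absolute errors: [5, 2, 1, 5, 1, 4]
Sum of absolute errors = 18
MAE = 18 / 6 = 3.00

3.00


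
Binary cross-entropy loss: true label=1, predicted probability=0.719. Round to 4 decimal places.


For y=1: Loss = -log(p)
= -log(0.719)
= -(-0.3299)
= 0.3299

0.3299


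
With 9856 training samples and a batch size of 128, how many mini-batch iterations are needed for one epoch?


Iterations per epoch = dataset_size / batch_size
= 9856 / 128
= 77

77


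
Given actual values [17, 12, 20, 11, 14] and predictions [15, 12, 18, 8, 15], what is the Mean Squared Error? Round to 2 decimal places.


Differences: [2, 0, 2, 3, -1]
Squared errors: [4, 0, 4, 9, 1]
Sum of squared errors = 18
MSE = 18 / 5 = 3.60

3.60


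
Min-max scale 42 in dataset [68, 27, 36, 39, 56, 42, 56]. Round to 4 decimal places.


Min = 27, Max = 68
Range = 68 - 27 = 41
Scaled = (x - min) / (max - min)
= (42 - 27) / 41
= 15 / 41
= 0.3659

0.3659


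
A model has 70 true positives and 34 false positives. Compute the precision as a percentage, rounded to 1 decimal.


Precision = TP / (TP + FP) * 100
= 70 / (70 + 34)
= 70 / 104
= 0.6731
= 67.3%

67.3


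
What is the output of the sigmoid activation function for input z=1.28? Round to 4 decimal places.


sigmoid(z) = 1 / (1 + exp(-z))
exp(-(1.28)) = exp(-1.28) = 0.278
1 + 0.278 = 1.278
1 / 1.278 = 0.7824

0.7824


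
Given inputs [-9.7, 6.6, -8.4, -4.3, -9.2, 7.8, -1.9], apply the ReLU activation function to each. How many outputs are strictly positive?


ReLU(x) = max(0, x) for each element:
ReLU(-9.7) = 0
ReLU(6.6) = 6.6
ReLU(-8.4) = 0
ReLU(-4.3) = 0
ReLU(-9.2) = 0
ReLU(7.8) = 7.8
ReLU(-1.9) = 0
Active neurons (>0): 2

2


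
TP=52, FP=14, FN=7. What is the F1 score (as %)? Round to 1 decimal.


Precision = TP / (TP + FP) = 52 / 66 = 0.7879
Recall = TP / (TP + FN) = 52 / 59 = 0.8814
F1 = 2 * P * R / (P + R)
= 2 * 0.7879 * 0.8814 / (0.7879 + 0.8814)
= 1.3888 / 1.6692
= 0.832
As percentage: 83.2%

83.2


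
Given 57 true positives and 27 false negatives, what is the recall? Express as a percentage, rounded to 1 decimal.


Recall = TP / (TP + FN) * 100
= 57 / (57 + 27)
= 57 / 84
= 0.6786
= 67.9%

67.9


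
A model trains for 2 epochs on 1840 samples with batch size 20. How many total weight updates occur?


Iterations per epoch = 1840 / 20 = 92
Total updates = iterations_per_epoch * epochs
= 92 * 2
= 184

184


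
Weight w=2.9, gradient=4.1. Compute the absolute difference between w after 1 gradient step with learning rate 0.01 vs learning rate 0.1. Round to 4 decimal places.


With lr=0.01: w_new = 2.9 - 0.01 * 4.1 = 2.859
With lr=0.1: w_new = 2.9 - 0.1 * 4.1 = 2.49
Absolute difference = |2.859 - 2.49|
= 0.3690

0.3690


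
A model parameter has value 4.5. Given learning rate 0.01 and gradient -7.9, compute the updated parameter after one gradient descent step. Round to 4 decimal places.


w_new = w_old - lr * gradient
= 4.5 - 0.01 * -7.9
= 4.5 - (-0.079)
= 4.5790

4.5790


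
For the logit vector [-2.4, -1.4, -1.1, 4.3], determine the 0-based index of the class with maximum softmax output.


Softmax is a monotonic transformation, so it preserves the argmax.
We need to find the index of the maximum logit.
Index 0: -2.4
Index 1: -1.4
Index 2: -1.1
Index 3: 4.3
Maximum logit = 4.3 at index 3

3


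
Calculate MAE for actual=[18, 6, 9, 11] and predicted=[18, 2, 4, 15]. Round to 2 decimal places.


Absolute errors: [0, 4, 5, 4]
Sum of absolute errors = 13
MAE = 13 / 4 = 3.25

3.25


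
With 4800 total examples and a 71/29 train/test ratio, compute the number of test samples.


Train samples = 4800 * 71% = 3408
Test samples = 4800 - 3408
= 1392

1392


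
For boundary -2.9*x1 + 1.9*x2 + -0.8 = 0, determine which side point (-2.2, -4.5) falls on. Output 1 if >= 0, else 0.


Compute -2.9 * -2.2 + 1.9 * -4.5 + -0.8
= 6.38 + -8.55 + -0.8
= -2.97
Since -2.97 < 0, the point is on the negative side.

0


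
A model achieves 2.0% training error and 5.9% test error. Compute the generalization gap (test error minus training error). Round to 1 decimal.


Generalization gap = test_error - train_error
= 5.9 - 2.0
= 3.9%
A moderate gap.

3.9


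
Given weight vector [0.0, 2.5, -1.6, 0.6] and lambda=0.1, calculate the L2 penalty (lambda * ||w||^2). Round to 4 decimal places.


Squaring each weight:
0.0^2 = 0.0
2.5^2 = 6.25
(-1.6)^2 = 2.56
0.6^2 = 0.36
Sum of squares = 9.17
Penalty = 0.1 * 9.17 = 0.9170

0.9170


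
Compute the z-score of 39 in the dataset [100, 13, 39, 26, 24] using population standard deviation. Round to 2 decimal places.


Mean = (100 + 13 + 39 + 26 + 24) / 5 = 40.4
Variance = sum((x_i - mean)^2) / n = 956.24
Std = sqrt(956.24) = 30.9231
Z = (x - mean) / std
= (39 - 40.4) / 30.9231
= -1.4 / 30.9231
= -0.05

-0.05


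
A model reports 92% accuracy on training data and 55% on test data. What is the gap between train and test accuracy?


Gap = train_accuracy - test_accuracy
= 92 - 55
= 37%
This large gap strongly indicates overfitting.

37


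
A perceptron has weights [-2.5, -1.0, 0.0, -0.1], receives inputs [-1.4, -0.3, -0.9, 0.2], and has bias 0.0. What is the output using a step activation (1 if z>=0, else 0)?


z = w . x + b
= -2.5*-1.4 + -1.0*-0.3 + 0.0*-0.9 + -0.1*0.2 + 0.0
= 3.5 + 0.3 + -0.0 + -0.02 + 0.0
= 3.78 + 0.0
= 3.78
Since z = 3.78 >= 0, output = 1

1


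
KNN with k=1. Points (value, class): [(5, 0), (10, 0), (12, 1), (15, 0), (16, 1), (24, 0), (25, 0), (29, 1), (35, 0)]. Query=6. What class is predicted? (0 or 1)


Distances from query 6:
Point 5 (class 0): distance = 1
K=1 nearest neighbors: classes = [0]
Votes for class 1: 0 / 1
Majority vote => class 0

0


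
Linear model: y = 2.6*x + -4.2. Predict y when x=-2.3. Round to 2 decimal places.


y = 2.6 * -2.3 + (-4.2)
= -5.98 + (-4.2)
= -10.18

-10.18


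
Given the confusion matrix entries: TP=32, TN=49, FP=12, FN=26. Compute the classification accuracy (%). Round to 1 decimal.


Accuracy = (TP + TN) / (TP + TN + FP + FN) * 100
= (32 + 49) / (32 + 49 + 12 + 26)
= 81 / 119
= 0.6807
= 68.1%

68.1


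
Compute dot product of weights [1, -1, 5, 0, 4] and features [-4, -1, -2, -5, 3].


Element-wise products:
1 * -4 = -4
-1 * -1 = 1
5 * -2 = -10
0 * -5 = 0
4 * 3 = 12
Sum = -4 + 1 + -10 + 0 + 12
= -1

-1


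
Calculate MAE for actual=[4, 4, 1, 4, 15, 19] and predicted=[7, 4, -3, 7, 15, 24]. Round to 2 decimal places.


Absolute errors: [3, 0, 4, 3, 0, 5]
Sum of absolute errors = 15
MAE = 15 / 6 = 2.50

2.50


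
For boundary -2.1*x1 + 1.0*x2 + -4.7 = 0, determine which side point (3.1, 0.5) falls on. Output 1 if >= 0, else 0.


Compute -2.1 * 3.1 + 1.0 * 0.5 + -4.7
= -6.51 + 0.5 + -4.7
= -10.71
Since -10.71 < 0, the point is on the negative side.

0


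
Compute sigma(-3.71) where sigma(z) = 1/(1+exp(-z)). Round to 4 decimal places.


sigmoid(z) = 1 / (1 + exp(-z))
exp(-(-3.71)) = exp(3.71) = 40.8538
1 + 40.8538 = 41.8538
1 / 41.8538 = 0.0239

0.0239


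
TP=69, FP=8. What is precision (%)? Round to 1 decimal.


Precision = TP / (TP + FP) * 100
= 69 / (69 + 8)
= 69 / 77
= 0.8961
= 89.6%

89.6


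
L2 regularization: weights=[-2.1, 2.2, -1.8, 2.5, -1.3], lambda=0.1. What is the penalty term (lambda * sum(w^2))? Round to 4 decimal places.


Squaring each weight:
(-2.1)^2 = 4.41
2.2^2 = 4.84
(-1.8)^2 = 3.24
2.5^2 = 6.25
(-1.3)^2 = 1.69
Sum of squares = 20.43
Penalty = 0.1 * 20.43 = 2.0430

2.0430


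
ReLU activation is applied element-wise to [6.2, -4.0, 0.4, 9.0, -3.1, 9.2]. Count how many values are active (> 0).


ReLU(x) = max(0, x) for each element:
ReLU(6.2) = 6.2
ReLU(-4.0) = 0
ReLU(0.4) = 0.4
ReLU(9.0) = 9.0
ReLU(-3.1) = 0
ReLU(9.2) = 9.2
Active neurons (>0): 4

4


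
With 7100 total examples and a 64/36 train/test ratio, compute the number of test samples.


Train samples = 7100 * 64% = 4544
Test samples = 7100 - 4544
= 2556

2556


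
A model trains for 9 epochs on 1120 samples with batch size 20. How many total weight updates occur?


Iterations per epoch = 1120 / 20 = 56
Total updates = iterations_per_epoch * epochs
= 56 * 9
= 504

504


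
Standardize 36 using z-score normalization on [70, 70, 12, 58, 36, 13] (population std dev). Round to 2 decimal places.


Mean = (70 + 70 + 12 + 58 + 36 + 13) / 6 = 43.1667
Variance = sum((x_i - mean)^2) / n = 598.8056
Std = sqrt(598.8056) = 24.4705
Z = (x - mean) / std
= (36 - 43.1667) / 24.4705
= -7.1667 / 24.4705
= -0.29

-0.29


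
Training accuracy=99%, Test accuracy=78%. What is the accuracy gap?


Gap = train_accuracy - test_accuracy
= 99 - 78
= 21%
This large gap strongly indicates overfitting.

21


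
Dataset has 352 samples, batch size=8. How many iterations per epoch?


Iterations per epoch = dataset_size / batch_size
= 352 / 8
= 44

44


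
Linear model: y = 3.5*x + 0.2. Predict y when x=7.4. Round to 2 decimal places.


y = 3.5 * 7.4 + (0.2)
= 25.9 + (0.2)
= 26.10

26.10


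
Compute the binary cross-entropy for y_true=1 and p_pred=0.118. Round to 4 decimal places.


For y=1: Loss = -log(p)
= -log(0.118)
= -(-2.1371)
= 2.1371

2.1371


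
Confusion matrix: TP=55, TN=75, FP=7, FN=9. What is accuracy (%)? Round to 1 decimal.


Accuracy = (TP + TN) / (TP + TN + FP + FN) * 100
= (55 + 75) / (55 + 75 + 7 + 9)
= 130 / 146
= 0.8904
= 89.0%

89.0


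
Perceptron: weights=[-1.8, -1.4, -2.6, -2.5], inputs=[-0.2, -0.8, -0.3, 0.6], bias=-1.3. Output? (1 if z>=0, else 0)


z = w . x + b
= -1.8*-0.2 + -1.4*-0.8 + -2.6*-0.3 + -2.5*0.6 + -1.3
= 0.36 + 1.12 + 0.78 + -1.5 + -1.3
= 0.76 + -1.3
= -0.54
Since z = -0.54 < 0, output = 0

0


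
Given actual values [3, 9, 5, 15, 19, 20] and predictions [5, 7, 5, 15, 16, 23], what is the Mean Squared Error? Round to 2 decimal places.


Differences: [-2, 2, 0, 0, 3, -3]
Squared errors: [4, 4, 0, 0, 9, 9]
Sum of squared errors = 26
MSE = 26 / 6 = 4.33

4.33


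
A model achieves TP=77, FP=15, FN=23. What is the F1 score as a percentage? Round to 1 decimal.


Precision = TP / (TP + FP) = 77 / 92 = 0.837
Recall = TP / (TP + FN) = 77 / 100 = 0.77
F1 = 2 * P * R / (P + R)
= 2 * 0.837 * 0.77 / (0.837 + 0.77)
= 1.2889 / 1.607
= 0.8021
As percentage: 80.2%

80.2


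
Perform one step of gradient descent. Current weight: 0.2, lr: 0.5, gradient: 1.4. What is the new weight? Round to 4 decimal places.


w_new = w_old - lr * gradient
= 0.2 - 0.5 * 1.4
= 0.2 - (0.7)
= -0.5000

-0.5000


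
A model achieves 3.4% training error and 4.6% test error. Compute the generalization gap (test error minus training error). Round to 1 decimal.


Generalization gap = test_error - train_error
= 4.6 - 3.4
= 1.2%
A small gap suggests good generalization.

1.2


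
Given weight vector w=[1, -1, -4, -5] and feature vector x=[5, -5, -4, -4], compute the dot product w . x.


Element-wise products:
1 * 5 = 5
-1 * -5 = 5
-4 * -4 = 16
-5 * -4 = 20
Sum = 5 + 5 + 16 + 20
= 46

46


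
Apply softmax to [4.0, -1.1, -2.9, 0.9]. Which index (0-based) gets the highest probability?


Softmax is a monotonic transformation, so it preserves the argmax.
We need to find the index of the maximum logit.
Index 0: 4.0
Index 1: -1.1
Index 2: -2.9
Index 3: 0.9
Maximum logit = 4.0 at index 0

0


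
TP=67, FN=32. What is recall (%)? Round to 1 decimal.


Recall = TP / (TP + FN) * 100
= 67 / (67 + 32)
= 67 / 99
= 0.6768
= 67.7%

67.7


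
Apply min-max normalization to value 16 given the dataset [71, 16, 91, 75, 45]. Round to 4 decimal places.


Min = 16, Max = 91
Range = 91 - 16 = 75
Scaled = (x - min) / (max - min)
= (16 - 16) / 75
= 0 / 75
= 0.0000

0.0000


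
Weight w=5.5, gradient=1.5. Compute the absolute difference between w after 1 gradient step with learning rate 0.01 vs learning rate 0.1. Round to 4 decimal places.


With lr=0.01: w_new = 5.5 - 0.01 * 1.5 = 5.485
With lr=0.1: w_new = 5.5 - 0.1 * 1.5 = 5.35
Absolute difference = |5.485 - 5.35|
= 0.1350

0.1350


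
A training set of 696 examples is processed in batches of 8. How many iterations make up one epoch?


Iterations per epoch = dataset_size / batch_size
= 696 / 8
= 87

87


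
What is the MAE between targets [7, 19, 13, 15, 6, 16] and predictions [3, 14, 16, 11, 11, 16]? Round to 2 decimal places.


Absolute errors: [4, 5, 3, 4, 5, 0]
Sum of absolute errors = 21
MAE = 21 / 6 = 3.50

3.50


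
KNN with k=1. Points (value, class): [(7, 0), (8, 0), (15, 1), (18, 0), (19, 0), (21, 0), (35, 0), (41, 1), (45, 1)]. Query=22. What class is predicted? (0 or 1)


Distances from query 22:
Point 21 (class 0): distance = 1
K=1 nearest neighbors: classes = [0]
Votes for class 1: 0 / 1
Majority vote => class 0

0


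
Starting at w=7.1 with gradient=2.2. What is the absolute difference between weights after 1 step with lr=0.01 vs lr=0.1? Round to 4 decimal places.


With lr=0.01: w_new = 7.1 - 0.01 * 2.2 = 7.078
With lr=0.1: w_new = 7.1 - 0.1 * 2.2 = 6.88
Absolute difference = |7.078 - 6.88|
= 0.1980

0.1980


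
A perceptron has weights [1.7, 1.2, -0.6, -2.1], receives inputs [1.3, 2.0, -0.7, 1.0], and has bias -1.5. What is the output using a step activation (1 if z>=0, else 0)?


z = w . x + b
= 1.7*1.3 + 1.2*2.0 + -0.6*-0.7 + -2.1*1.0 + -1.5
= 2.21 + 2.4 + 0.42 + -2.1 + -1.5
= 2.93 + -1.5
= 1.43
Since z = 1.43 >= 0, output = 1

1


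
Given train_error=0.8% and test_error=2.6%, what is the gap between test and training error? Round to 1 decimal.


Generalization gap = test_error - train_error
= 2.6 - 0.8
= 1.8%
A small gap suggests good generalization.

1.8


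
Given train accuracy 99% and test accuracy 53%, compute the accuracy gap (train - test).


Gap = train_accuracy - test_accuracy
= 99 - 53
= 46%
This large gap strongly indicates overfitting.

46


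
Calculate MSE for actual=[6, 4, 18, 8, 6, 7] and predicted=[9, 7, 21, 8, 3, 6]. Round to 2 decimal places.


Differences: [-3, -3, -3, 0, 3, 1]
Squared errors: [9, 9, 9, 0, 9, 1]
Sum of squared errors = 37
MSE = 37 / 6 = 6.17

6.17


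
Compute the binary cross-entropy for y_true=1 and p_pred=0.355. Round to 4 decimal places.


For y=1: Loss = -log(p)
= -log(0.355)
= -(-1.0356)
= 1.0356

1.0356


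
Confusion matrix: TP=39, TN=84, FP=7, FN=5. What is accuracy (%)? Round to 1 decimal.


Accuracy = (TP + TN) / (TP + TN + FP + FN) * 100
= (39 + 84) / (39 + 84 + 7 + 5)
= 123 / 135
= 0.9111
= 91.1%

91.1


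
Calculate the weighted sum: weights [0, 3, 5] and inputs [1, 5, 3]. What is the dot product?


Element-wise products:
0 * 1 = 0
3 * 5 = 15
5 * 3 = 15
Sum = 0 + 15 + 15
= 30

30


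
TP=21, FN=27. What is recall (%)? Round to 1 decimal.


Recall = TP / (TP + FN) * 100
= 21 / (21 + 27)
= 21 / 48
= 0.4375
= 43.8%

43.8


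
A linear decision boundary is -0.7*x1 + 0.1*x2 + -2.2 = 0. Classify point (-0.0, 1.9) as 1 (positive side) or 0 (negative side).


Compute -0.7 * -0.0 + 0.1 * 1.9 + -2.2
= 0.0 + 0.19 + -2.2
= -2.01
Since -2.01 < 0, the point is on the negative side.

0


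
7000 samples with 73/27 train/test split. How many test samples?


Train samples = 7000 * 73% = 5110
Test samples = 7000 - 5110
= 1890

1890


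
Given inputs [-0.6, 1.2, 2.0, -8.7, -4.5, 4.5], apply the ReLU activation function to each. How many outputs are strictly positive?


ReLU(x) = max(0, x) for each element:
ReLU(-0.6) = 0
ReLU(1.2) = 1.2
ReLU(2.0) = 2.0
ReLU(-8.7) = 0
ReLU(-4.5) = 0
ReLU(4.5) = 4.5
Active neurons (>0): 3

3


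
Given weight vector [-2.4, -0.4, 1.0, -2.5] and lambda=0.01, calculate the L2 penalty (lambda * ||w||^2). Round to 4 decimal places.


Squaring each weight:
(-2.4)^2 = 5.76
(-0.4)^2 = 0.16
1.0^2 = 1.0
(-2.5)^2 = 6.25
Sum of squares = 13.17
Penalty = 0.01 * 13.17 = 0.1317

0.1317


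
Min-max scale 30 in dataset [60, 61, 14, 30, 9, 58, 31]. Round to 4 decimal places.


Min = 9, Max = 61
Range = 61 - 9 = 52
Scaled = (x - min) / (max - min)
= (30 - 9) / 52
= 21 / 52
= 0.4038

0.4038


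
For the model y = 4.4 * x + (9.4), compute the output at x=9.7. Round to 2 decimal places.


y = 4.4 * 9.7 + (9.4)
= 42.68 + (9.4)
= 52.08

52.08


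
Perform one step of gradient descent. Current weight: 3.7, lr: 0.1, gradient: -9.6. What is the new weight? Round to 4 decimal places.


w_new = w_old - lr * gradient
= 3.7 - 0.1 * -9.6
= 3.7 - (-0.96)
= 4.6600

4.6600


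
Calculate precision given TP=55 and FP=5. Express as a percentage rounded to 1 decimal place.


Precision = TP / (TP + FP) * 100
= 55 / (55 + 5)
= 55 / 60
= 0.9167
= 91.7%

91.7


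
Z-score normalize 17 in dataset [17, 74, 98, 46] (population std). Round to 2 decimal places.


Mean = (17 + 74 + 98 + 46) / 4 = 58.75
Variance = sum((x_i - mean)^2) / n = 919.6875
Std = sqrt(919.6875) = 30.3263
Z = (x - mean) / std
= (17 - 58.75) / 30.3263
= -41.75 / 30.3263
= -1.38

-1.38


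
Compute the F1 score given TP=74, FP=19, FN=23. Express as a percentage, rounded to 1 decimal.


Precision = TP / (TP + FP) = 74 / 93 = 0.7957
Recall = TP / (TP + FN) = 74 / 97 = 0.7629
F1 = 2 * P * R / (P + R)
= 2 * 0.7957 * 0.7629 / (0.7957 + 0.7629)
= 1.2141 / 1.5586
= 0.7789
As percentage: 77.9%

77.9


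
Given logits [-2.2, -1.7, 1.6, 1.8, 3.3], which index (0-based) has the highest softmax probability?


Softmax is a monotonic transformation, so it preserves the argmax.
We need to find the index of the maximum logit.
Index 0: -2.2
Index 1: -1.7
Index 2: 1.6
Index 3: 1.8
Index 4: 3.3
Maximum logit = 3.3 at index 4

4


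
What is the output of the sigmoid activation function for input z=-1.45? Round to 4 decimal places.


sigmoid(z) = 1 / (1 + exp(-z))
exp(-(-1.45)) = exp(1.45) = 4.2631
1 + 4.2631 = 5.2631
1 / 5.2631 = 0.1900

0.1900


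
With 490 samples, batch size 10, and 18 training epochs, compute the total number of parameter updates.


Iterations per epoch = 490 / 10 = 49
Total updates = iterations_per_epoch * epochs
= 49 * 18
= 882

882


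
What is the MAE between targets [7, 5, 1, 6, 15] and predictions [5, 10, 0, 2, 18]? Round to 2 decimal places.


Absolute errors: [2, 5, 1, 4, 3]
Sum of absolute errors = 15
MAE = 15 / 5 = 3.00

3.00


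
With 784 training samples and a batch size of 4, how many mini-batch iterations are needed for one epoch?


Iterations per epoch = dataset_size / batch_size
= 784 / 4
= 196

196


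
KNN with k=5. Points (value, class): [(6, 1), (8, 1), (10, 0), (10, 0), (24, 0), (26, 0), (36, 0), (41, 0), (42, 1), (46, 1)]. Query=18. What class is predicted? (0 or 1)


Distances from query 18:
Point 24 (class 0): distance = 6
Point 10 (class 0): distance = 8
Point 10 (class 0): distance = 8
Point 26 (class 0): distance = 8
Point 8 (class 1): distance = 10
K=5 nearest neighbors: classes = [0, 0, 0, 0, 1]
Votes for class 1: 1 / 5
Majority vote => class 0

0


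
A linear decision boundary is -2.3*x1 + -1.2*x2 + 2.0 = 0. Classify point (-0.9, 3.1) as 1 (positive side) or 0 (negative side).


Compute -2.3 * -0.9 + -1.2 * 3.1 + 2.0
= 2.07 + -3.72 + 2.0
= 0.35
Since 0.35 >= 0, the point is on the positive side.

1


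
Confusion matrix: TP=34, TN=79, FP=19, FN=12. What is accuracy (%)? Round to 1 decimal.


Accuracy = (TP + TN) / (TP + TN + FP + FN) * 100
= (34 + 79) / (34 + 79 + 19 + 12)
= 113 / 144
= 0.7847
= 78.5%

78.5


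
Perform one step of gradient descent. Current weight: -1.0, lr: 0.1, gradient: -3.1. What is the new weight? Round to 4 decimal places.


w_new = w_old - lr * gradient
= -1.0 - 0.1 * -3.1
= -1.0 - (-0.31)
= -0.6900

-0.6900


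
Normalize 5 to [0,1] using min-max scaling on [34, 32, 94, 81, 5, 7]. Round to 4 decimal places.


Min = 5, Max = 94
Range = 94 - 5 = 89
Scaled = (x - min) / (max - min)
= (5 - 5) / 89
= 0 / 89
= 0.0000

0.0000


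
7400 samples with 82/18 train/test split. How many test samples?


Train samples = 7400 * 82% = 6068
Test samples = 7400 - 6068
= 1332

1332


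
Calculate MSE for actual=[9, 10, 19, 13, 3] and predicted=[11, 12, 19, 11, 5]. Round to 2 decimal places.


Differences: [-2, -2, 0, 2, -2]
Squared errors: [4, 4, 0, 4, 4]
Sum of squared errors = 16
MSE = 16 / 5 = 3.20

3.20


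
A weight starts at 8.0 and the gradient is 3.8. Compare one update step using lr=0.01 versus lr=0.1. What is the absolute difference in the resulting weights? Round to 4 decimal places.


With lr=0.01: w_new = 8.0 - 0.01 * 3.8 = 7.962
With lr=0.1: w_new = 8.0 - 0.1 * 3.8 = 7.62
Absolute difference = |7.962 - 7.62|
= 0.3420

0.3420


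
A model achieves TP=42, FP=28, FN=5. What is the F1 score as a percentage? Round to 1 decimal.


Precision = TP / (TP + FP) = 42 / 70 = 0.6
Recall = TP / (TP + FN) = 42 / 47 = 0.8936
F1 = 2 * P * R / (P + R)
= 2 * 0.6 * 0.8936 / (0.6 + 0.8936)
= 1.0723 / 1.4936
= 0.7179
As percentage: 71.8%

71.8


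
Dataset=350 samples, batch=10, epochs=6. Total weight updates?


Iterations per epoch = 350 / 10 = 35
Total updates = iterations_per_epoch * epochs
= 35 * 6
= 210

210


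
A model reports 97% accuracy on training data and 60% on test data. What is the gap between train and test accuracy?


Gap = train_accuracy - test_accuracy
= 97 - 60
= 37%
This large gap strongly indicates overfitting.

37


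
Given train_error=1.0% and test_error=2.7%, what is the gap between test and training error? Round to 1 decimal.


Generalization gap = test_error - train_error
= 2.7 - 1.0
= 1.7%
A small gap suggests good generalization.

1.7


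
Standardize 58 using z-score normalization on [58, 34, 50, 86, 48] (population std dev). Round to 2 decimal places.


Mean = (58 + 34 + 50 + 86 + 48) / 5 = 55.2
Variance = sum((x_i - mean)^2) / n = 296.96
Std = sqrt(296.96) = 17.2325
Z = (x - mean) / std
= (58 - 55.2) / 17.2325
= 2.8 / 17.2325
= 0.16

0.16


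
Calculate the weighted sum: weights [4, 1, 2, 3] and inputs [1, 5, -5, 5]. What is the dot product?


Element-wise products:
4 * 1 = 4
1 * 5 = 5
2 * -5 = -10
3 * 5 = 15
Sum = 4 + 5 + -10 + 15
= 14

14


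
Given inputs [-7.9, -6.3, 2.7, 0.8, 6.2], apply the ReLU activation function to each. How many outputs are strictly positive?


ReLU(x) = max(0, x) for each element:
ReLU(-7.9) = 0
ReLU(-6.3) = 0
ReLU(2.7) = 2.7
ReLU(0.8) = 0.8
ReLU(6.2) = 6.2
Active neurons (>0): 3

3


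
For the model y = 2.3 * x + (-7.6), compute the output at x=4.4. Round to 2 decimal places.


y = 2.3 * 4.4 + (-7.6)
= 10.12 + (-7.6)
= 2.52

2.52


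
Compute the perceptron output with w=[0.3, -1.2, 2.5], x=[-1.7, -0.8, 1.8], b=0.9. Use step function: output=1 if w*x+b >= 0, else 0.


z = w . x + b
= 0.3*-1.7 + -1.2*-0.8 + 2.5*1.8 + 0.9
= -0.51 + 0.96 + 4.5 + 0.9
= 4.95 + 0.9
= 5.85
Since z = 5.85 >= 0, output = 1

1


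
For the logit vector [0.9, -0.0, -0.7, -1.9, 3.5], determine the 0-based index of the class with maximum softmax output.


Softmax is a monotonic transformation, so it preserves the argmax.
We need to find the index of the maximum logit.
Index 0: 0.9
Index 1: -0.0
Index 2: -0.7
Index 3: -1.9
Index 4: 3.5
Maximum logit = 3.5 at index 4

4


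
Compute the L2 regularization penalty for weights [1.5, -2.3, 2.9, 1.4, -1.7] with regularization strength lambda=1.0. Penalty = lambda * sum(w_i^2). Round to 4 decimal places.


Squaring each weight:
1.5^2 = 2.25
(-2.3)^2 = 5.29
2.9^2 = 8.41
1.4^2 = 1.96
(-1.7)^2 = 2.89
Sum of squares = 20.8
Penalty = 1.0 * 20.8 = 20.8000

20.8000


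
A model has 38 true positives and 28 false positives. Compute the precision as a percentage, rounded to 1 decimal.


Precision = TP / (TP + FP) * 100
= 38 / (38 + 28)
= 38 / 66
= 0.5758
= 57.6%

57.6


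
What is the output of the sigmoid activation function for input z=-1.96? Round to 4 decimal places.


sigmoid(z) = 1 / (1 + exp(-z))
exp(-(-1.96)) = exp(1.96) = 7.0993
1 + 7.0993 = 8.0993
1 / 8.0993 = 0.1235

0.1235


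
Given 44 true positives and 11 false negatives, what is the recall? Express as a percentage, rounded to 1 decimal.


Recall = TP / (TP + FN) * 100
= 44 / (44 + 11)
= 44 / 55
= 0.8
= 80.0%

80.0


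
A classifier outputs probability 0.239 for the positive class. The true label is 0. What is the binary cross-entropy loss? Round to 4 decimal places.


For y=0: Loss = -log(1-p)
= -log(1 - 0.239)
= -log(0.761)
= -(-0.2731)
= 0.2731

0.2731


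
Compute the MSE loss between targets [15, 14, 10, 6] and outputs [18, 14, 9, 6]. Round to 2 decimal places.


Differences: [-3, 0, 1, 0]
Squared errors: [9, 0, 1, 0]
Sum of squared errors = 10
MSE = 10 / 4 = 2.50

2.50
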